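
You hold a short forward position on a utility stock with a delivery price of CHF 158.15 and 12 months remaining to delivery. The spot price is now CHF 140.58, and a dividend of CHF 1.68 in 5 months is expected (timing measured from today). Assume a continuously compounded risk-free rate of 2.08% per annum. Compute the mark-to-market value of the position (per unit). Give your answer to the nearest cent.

PV(remaining dividends) I = 1.68·e^(−0.0208·5/12) = 1.6655
Current forward F = (S − I)·e^(rT) = (140.58 − 1.6655)·e^(0.0208·12/12) = 138.9145 × 1.021018 = 141.8342
Value (long) = (F − K)·e^(−rT) = (141.8342 − 158.15) × 0.979415 = -15.9799
Short position value = −(long value) = CHF 15.98

CHF 15.98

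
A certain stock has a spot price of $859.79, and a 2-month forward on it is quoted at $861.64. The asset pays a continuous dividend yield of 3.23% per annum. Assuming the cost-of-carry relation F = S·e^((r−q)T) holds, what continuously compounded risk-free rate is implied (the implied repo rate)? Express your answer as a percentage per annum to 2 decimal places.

From F = S·e^((r−q)T): (r − q) = ln(F/S)/T
ln(861.64/859.79) = ln(1.002152) = 0.002150
(r − q) = 0.002150 / (2/12) = 0.012900
r = ln(F/S)/T + q = 0.012900 + 0.0323 = 0.045200
r = 4.52%

4.52%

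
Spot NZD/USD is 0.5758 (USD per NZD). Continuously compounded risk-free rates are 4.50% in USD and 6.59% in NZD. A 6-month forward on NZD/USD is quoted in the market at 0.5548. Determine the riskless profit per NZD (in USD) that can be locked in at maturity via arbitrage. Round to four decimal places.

Fair forward: F* = S·e^(carry·T), with carry = (r_USD − r_NZD) = 0.0450 − 0.0659 = -0.0209
F* = 0.5758 · e^(-0.0209 × 6/12) = 0.5758 · e^-0.010450 = 0.5758 × 0.989604 = 0.5698
Market 0.5548 < fair 0.5698: forward underpriced → reverse cash-and-carry (short spot, go long the forward).
At maturity, profit = |F_mkt − F*| = |0.5548 − 0.5698| = 0.0150 per NZD (in USD)

0.0150 per NZD (in USD)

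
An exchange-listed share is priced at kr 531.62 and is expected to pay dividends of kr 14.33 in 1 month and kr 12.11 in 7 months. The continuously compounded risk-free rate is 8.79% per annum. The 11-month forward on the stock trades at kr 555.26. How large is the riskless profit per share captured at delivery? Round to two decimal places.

kr 6.92 per share

PV(dividends) I = 14.33·e^(−0.0879·1/12) + 12.11·e^(−0.0879·7/12) = 25.7301
Fair forward F* = (S − I)·e^(rT) = (531.62 − 25.7301)·e^0.080575 = 505.8899 × 1.083910 = 548.3391
Market kr 555.26 > fair 548.3391: forward overpriced → cash-and-carry (borrow at r, buy the stock and collect the dividends, short the forward).
Profit at T = |F_mkt − F*| = |555.26 − 548.3391| = kr 6.92 per share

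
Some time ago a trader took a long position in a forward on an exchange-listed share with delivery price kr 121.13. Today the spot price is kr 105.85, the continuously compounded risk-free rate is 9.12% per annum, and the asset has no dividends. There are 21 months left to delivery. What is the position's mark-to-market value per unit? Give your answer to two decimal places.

Current fair forward for the remaining 21 months: F = S·e^(r·T), r = 0.0912
F = 105.85 · e^(0.0912 × 21/12) = 105.85 × 1.173042 = 124.1665
Value of long forward = (F − K)·e^(−rT) = (124.1665 − 121.13) · e^(−0.0912·21/12)
= 3.0365 × 0.852485 = 2.59

kr 2.59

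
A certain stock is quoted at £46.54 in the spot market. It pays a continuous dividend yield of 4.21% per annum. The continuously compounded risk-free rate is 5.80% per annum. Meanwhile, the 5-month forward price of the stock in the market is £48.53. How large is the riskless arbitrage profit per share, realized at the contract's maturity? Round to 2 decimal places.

£1.68 per share

Fair forward: F* = S·e^(carry·T), with carry = (r − q) = 0.0580 − 0.0421 = 0.0159
F* = 46.54 · e^(0.0159 × 5/12) = 46.54 · e^0.006625 = 46.54 × 1.006647 = £46.8494
Market £48.53 > fair £46.8494: forward overpriced → cash-and-carry (buy spot, short the forward).
At maturity, profit = |F_mkt − F*| = |48.53 − 46.8494| = £1.68 per share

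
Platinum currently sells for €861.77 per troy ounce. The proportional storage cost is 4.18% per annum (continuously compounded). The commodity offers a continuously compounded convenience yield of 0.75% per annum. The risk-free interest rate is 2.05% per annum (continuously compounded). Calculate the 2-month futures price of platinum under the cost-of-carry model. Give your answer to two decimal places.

Net carry = r + u − y = 0.0205 + 0.0418 − 0.0075 = 0.0548
F = S·e^((r+u−y)T) = 861.77 · e^(0.0548 × 2/12) = 861.77 · e^0.009133
= 861.77 × 1.009175 = €869.68 per troy ounce

€869.68 per troy ounce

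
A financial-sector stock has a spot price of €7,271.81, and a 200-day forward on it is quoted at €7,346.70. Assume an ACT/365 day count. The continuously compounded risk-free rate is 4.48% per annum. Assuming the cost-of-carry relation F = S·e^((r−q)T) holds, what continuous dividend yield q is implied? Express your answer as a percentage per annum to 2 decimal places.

2.61%

From F = S·e^((r−q)T): (r − q) = ln(F/S)/T
ln(7346.70/7271.81) = ln(1.010299) = 0.010246
(r − q) = 0.010246 / (200/365) = 0.018699
q = r − ln(F/S)/T = 0.0448 − 0.018699 = 0.026101
q = 2.61%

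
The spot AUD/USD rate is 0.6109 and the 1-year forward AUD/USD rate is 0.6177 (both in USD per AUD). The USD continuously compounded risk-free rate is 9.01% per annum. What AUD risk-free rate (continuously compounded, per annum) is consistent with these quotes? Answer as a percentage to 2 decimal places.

7.90%

F = S·e^((r_USD − r_AUD)T) ⇒ r_AUD = r_USD − ln(F/S)/T
ln(0.6177/0.6109) = 0.011070; /(1) = 0.011070
r_AUD = 0.0901 − 0.011070 = 0.079030
r_AUD = 7.90%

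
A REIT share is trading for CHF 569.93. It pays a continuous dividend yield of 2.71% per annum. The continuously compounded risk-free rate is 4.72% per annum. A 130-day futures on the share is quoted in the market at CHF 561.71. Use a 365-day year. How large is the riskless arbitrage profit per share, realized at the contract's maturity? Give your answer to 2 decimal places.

CHF 12.31 per share

Fair futures: F* = S·e^(carry·T), with carry = (r − q) = 0.0472 − 0.0271 = 0.0201
F* = 569.93 · e^(0.0201 × 130/365) = 569.93 · e^0.007159 = 569.93 × 1.007185 = CHF 574.0249
Market CHF 561.71 < fair CHF 574.0249: forward underpriced → reverse cash-and-carry (short spot, go long the forward).
At maturity, profit = |F_mkt − F*| = |561.71 − 574.0249| = CHF 12.31 per share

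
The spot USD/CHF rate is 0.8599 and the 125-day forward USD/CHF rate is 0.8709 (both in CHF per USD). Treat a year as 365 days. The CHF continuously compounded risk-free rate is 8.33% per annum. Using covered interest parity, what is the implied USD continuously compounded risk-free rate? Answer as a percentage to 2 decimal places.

4.62%

F = S·e^((r_CHF − r_USD)T) ⇒ r_USD = r_CHF − ln(F/S)/T
ln(0.8709/0.8599) = 0.012711; /(125/365) = 0.037116
r_USD = 0.0833 − 0.037116 = 0.046184
r_USD = 4.62%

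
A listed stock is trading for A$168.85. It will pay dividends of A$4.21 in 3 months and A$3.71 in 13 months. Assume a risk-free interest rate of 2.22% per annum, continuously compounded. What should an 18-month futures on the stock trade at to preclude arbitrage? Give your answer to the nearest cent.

A$166.49

PV(dividends) I = 4.21·e^(−0.0222·3/12) + 3.71·e^(−0.0222·13/12)
I = 4.1867 + 3.6218 = 7.8085
F = (S − I)·e^(rT) = (168.85 − 7.8085) · e^(0.0222·18/12)
= 161.0415 · e^0.033300 = 161.0415 × 1.033861 = A$166.49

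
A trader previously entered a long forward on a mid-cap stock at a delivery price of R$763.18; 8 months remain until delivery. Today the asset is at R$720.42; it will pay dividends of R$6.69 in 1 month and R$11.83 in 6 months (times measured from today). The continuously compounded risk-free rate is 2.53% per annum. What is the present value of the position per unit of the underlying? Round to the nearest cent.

-R$48.35

PV(remaining dividends) I = 6.69·e^(−0.0253·1/12) + 11.83·e^(−0.0253·6/12) = 18.3572
Current forward F = (S − I)·e^(rT) = (720.42 − 18.3572)·e^(0.0253·8/12) = 702.0628 × 1.017010 = 714.0049
Value (long) = (F − K)·e^(−rT) = (714.0049 − 763.18) × 0.983275 = -48.3526
Value = -R$48.35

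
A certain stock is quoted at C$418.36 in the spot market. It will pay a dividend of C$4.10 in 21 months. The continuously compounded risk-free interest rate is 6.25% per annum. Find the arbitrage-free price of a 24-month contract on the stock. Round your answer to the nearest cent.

PV(dividends) I = 4.10·e^(−0.0625·21/12)
I = 3.6752
F = (S − I)·e^(rT) = (418.36 − 3.6752) · e^(0.0625·24/12)
= 414.6848 · e^0.125000 = 414.6848 × 1.133148 = C$469.90

C$469.90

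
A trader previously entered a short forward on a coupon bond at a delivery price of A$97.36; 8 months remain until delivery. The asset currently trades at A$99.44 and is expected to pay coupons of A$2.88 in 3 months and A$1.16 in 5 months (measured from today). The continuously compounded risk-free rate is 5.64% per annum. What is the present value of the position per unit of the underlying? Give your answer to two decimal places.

PV(remaining coupons) I = 2.88·e^(−0.0564·3/12) + 1.16·e^(−0.0564·5/12) = 3.9727
Current forward F = (S − I)·e^(rT) = (99.44 − 3.9727)·e^(0.0564·8/12) = 95.4673 × 1.038316 = 99.1252
Value (long) = (F − K)·e^(−rT) = (99.1252 − 97.36) × 0.963098 = 1.7001
Short position value = −(long value) = -A$1.70

-A$1.70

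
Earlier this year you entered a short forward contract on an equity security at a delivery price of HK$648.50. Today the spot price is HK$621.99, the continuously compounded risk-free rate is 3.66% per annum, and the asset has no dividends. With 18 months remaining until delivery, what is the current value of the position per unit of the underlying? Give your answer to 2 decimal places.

Current fair forward for the remaining 18 months: F = S·e^(r·T), r = 0.0366
F = 621.99 · e^(0.0366 × 18/12) = 621.99 × 1.056435 = 657.0920
Value of long forward = (F − K)·e^(−rT) = (657.0920 − 648.50) · e^(−0.0366·18/12)
= 8.5920 × 0.946580 = 8.13
Short position value = −(long value) = -HK$8.13

-HK$8.13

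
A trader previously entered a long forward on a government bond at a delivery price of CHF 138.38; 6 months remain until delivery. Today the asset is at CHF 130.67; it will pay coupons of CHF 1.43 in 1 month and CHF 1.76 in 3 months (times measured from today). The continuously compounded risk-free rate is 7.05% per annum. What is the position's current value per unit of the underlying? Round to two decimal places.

-CHF 6.07

PV(remaining coupons) I = 1.43·e^(−0.0705·1/12) + 1.76·e^(−0.0705·3/12) = 3.1509
Current forward F = (S − I)·e^(rT) = (130.67 − 3.1509)·e^(0.0705·6/12) = 127.5191 × 1.035879 = 132.0944
Value (long) = (F − K)·e^(−rT) = (132.0944 − 138.38) × 0.965364 = -6.0679
Value = -CHF 6.07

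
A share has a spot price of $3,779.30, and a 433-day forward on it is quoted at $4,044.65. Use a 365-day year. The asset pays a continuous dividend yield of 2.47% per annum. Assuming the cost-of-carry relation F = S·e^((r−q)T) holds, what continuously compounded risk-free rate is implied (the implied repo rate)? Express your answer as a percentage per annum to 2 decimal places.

8.19%

From F = S·e^((r−q)T): (r − q) = ln(F/S)/T
ln(4044.65/3779.30) = ln(1.070211) = 0.067856
(r − q) = 0.067856 / (433/365) = 0.057200
r = ln(F/S)/T + q = 0.057200 + 0.0247 = 0.081900
r = 8.19%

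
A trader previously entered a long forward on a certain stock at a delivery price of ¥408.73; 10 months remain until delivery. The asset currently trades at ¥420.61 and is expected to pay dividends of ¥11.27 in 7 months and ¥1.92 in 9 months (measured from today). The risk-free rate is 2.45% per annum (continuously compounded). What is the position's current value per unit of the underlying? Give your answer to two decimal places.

PV(remaining dividends) I = 11.27·e^(−0.0245·7/12) + 1.92·e^(−0.0245·9/12) = 12.9951
Current forward F = (S − I)·e^(rT) = (420.61 − 12.9951)·e^(0.0245·10/12) = 407.6149 × 1.020627 = 416.0228
Value (long) = (F − K)·e^(−rT) = (416.0228 − 408.73) × 0.979790 = 7.1454
Value = ¥7.15

¥7.15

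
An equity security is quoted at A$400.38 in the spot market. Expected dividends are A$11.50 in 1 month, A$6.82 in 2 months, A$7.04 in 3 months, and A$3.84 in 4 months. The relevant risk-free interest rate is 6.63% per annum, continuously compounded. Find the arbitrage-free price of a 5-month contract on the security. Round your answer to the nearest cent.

PV(dividends) I = 11.50·e^(−0.0663·1/12) + 6.82·e^(−0.0663·2/12) + 7.04·e^(−0.0663·3/12) + 3.84·e^(−0.0663·4/12)
I = 11.4366 + 6.7451 + 6.9243 + 3.7561 = 28.8621
F = (S − I)·e^(rT) = (400.38 − 28.8621) · e^(0.0663·5/12)
= 371.5179 · e^0.027625 = 371.5179 × 1.028010 = A$381.92

A$381.92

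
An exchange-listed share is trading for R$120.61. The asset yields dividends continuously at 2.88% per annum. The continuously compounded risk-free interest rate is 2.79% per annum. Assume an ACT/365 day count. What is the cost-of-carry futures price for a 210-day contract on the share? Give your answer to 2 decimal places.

F = S·e^((r − q)T) = 120.61 · e^((0.0279 − 0.0288) × 210/365)
= 120.61 · e^-0.000518 = 120.61 × 0.999482
F = R$120.55

R$120.55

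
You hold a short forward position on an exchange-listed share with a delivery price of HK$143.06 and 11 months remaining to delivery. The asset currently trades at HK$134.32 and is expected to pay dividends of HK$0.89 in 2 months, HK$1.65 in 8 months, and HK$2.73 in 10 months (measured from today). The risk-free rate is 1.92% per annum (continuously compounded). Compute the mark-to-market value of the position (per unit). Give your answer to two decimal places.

PV(remaining dividends) I = 0.89·e^(−0.0192·2/12) + 1.65·e^(−0.0192·8/12) + 2.73·e^(−0.0192·10/12) = 5.2028
Current forward F = (S − I)·e^(rT) = (134.32 − 5.2028)·e^(0.0192·11/12) = 129.1172 × 1.017756 = 131.4098
Value (long) = (F − K)·e^(−rT) = (131.4098 − 143.06) × 0.982554 = -11.4470
Short position value = −(long value) = HK$11.45

HK$11.45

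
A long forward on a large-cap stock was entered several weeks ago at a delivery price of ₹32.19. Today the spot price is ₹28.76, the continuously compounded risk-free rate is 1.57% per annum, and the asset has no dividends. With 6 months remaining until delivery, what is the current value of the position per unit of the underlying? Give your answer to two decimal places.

Current fair forward for the remaining 6 months: F = S·e^(r·T), r = 0.0157
F = 28.76 · e^(0.0157 × 6/12) = 28.76 × 1.007881 = 28.9867
Value of long forward = (F − K)·e^(−rT) = (28.9867 − 32.19) · e^(−0.0157·6/12)
= -3.2033 × 0.992181 = -3.18

-₹3.18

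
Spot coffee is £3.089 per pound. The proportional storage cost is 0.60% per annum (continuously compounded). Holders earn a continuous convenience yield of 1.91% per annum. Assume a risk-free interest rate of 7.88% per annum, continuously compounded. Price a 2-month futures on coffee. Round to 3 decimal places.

£3.123 per pound

Net carry = r + u − y = 0.0788 + 0.0060 − 0.0191 = 0.0657
F = S·e^((r+u−y)T) = 3.089 · e^(0.0657 × 2/12) = 3.089 · e^0.010950
= 3.089 × 1.011010 = £3.123 per pound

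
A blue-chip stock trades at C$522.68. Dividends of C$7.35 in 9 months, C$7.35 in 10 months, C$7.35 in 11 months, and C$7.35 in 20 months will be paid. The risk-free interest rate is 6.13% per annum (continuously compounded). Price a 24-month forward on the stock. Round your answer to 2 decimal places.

C$559.67

PV(dividends) I = 7.35·e^(−0.0613·9/12) + 7.35·e^(−0.0613·10/12) + 7.35·e^(−0.0613·11/12) + 7.35·e^(−0.0613·20/12)
I = 7.0197 + 6.9840 + 6.9484 + 6.6362 = 27.5883
F = (S − I)·e^(rT) = (522.68 − 27.5883) · e^(0.0613·24/12)
= 495.0917 · e^0.122600 = 495.0917 × 1.130432 = C$559.67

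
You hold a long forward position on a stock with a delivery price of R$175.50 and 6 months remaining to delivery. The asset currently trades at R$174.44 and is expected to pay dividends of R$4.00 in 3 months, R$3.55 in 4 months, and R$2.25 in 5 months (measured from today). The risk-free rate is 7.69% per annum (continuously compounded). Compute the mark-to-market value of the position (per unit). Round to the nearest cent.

-R$4.00

PV(remaining dividends) I = 4.00·e^(−0.0769·3/12) + 3.55·e^(−0.0769·4/12) + 2.25·e^(−0.0769·5/12) = 9.5630
Current forward F = (S − I)·e^(rT) = (174.44 − 9.5630)·e^(0.0769·6/12) = 164.8770 × 1.039199 = 171.3400
Value (long) = (F − K)·e^(−rT) = (171.3400 − 175.50) × 0.962280 = -4.0031
Value = -R$4.00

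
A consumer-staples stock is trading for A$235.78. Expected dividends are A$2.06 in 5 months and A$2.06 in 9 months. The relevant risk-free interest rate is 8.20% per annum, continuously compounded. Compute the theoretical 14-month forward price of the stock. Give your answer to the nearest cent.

PV(dividends) I = 2.06·e^(−0.0820·5/12) + 2.06·e^(−0.0820·9/12)
I = 1.9908 + 1.9371 = 3.9279
F = (S − I)·e^(rT) = (235.78 − 3.9279) · e^(0.0820·14/12)
= 231.8521 · e^0.095667 = 231.8521 × 1.100393 = A$255.13

A$255.13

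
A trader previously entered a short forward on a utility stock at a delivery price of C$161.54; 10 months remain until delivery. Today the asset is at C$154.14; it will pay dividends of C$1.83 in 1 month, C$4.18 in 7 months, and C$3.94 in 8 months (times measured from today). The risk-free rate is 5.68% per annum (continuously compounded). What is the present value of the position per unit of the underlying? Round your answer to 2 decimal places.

C$9.59

PV(remaining dividends) I = 1.83·e^(−0.0568·1/12) + 4.18·e^(−0.0568·7/12) + 3.94·e^(−0.0568·8/12) = 9.6587
Current forward F = (S − I)·e^(rT) = (154.14 − 9.6587)·e^(0.0568·10/12) = 144.4813 × 1.048471 = 151.4845
Value (long) = (F − K)·e^(−rT) = (151.4845 − 161.54) × 0.953769 = -9.5906
Short position value = −(long value) = C$9.59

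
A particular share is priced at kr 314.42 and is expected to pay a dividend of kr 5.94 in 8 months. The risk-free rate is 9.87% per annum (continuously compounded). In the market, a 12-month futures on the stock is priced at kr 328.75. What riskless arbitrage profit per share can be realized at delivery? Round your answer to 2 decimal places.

kr 12.15 per share

PV(dividends) I = 5.94·e^(−0.0987·8/12) = 5.5617
Fair futures F* = (S − I)·e^(rT) = (314.42 − 5.5617)·e^0.098700 = 308.8583 × 1.103735 = 340.8977
Market kr 328.75 < fair 340.8977: forward underpriced → reverse cash-and-carry (short the stock, invest proceeds at r, pay the dividends, go long the forward).
Profit at T = |F_mkt − F*| = |328.75 − 340.8977| = kr 12.15 per share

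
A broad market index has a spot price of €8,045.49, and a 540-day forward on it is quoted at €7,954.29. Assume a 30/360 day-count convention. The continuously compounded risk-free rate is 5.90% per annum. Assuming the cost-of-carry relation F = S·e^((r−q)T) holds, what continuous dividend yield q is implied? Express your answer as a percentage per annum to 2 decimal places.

6.66%

From F = S·e^((r−q)T): (r − q) = ln(F/S)/T
ln(7954.29/8045.49) = ln(0.988664) = -0.011401
(r − q) = -0.011401 / (540/360) = -0.007601
q = r − ln(F/S)/T = 0.0590 + 0.007601 = 0.066601
q = 6.66%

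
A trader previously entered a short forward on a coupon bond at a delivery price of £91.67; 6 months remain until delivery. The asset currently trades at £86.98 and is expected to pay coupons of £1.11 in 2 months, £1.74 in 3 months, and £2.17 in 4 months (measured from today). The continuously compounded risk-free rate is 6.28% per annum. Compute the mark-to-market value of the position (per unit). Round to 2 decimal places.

£6.79

PV(remaining coupons) I = 1.11·e^(−0.0628·2/12) + 1.74·e^(−0.0628·3/12) + 2.17·e^(−0.0628·4/12) = 4.9364
Current forward F = (S − I)·e^(rT) = (86.98 − 4.9364)·e^(0.0628·6/12) = 82.0436 × 1.031898 = 84.6606
Value (long) = (F − K)·e^(−rT) = (84.6606 − 91.67) × 0.969088 = -6.7927
Short position value = −(long value) = £6.79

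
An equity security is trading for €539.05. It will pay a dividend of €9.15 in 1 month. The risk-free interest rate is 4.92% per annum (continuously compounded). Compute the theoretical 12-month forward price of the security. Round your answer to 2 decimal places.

€556.66

PV(dividends) I = 9.15·e^(−0.0492·1/12)
I = 9.1126
F = (S − I)·e^(rT) = (539.05 − 9.1126) · e^(0.0492·12/12)
= 529.9374 · e^0.049200 = 529.9374 × 1.050430 = €556.66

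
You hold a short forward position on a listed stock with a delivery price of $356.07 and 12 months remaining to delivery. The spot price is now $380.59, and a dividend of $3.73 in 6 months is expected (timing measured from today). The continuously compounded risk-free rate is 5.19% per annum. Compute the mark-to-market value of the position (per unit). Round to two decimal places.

-$38.89

PV(remaining dividends) I = 3.73·e^(−0.0519·6/12) = 3.6345
Current forward F = (S − I)·e^(rT) = (380.59 − 3.6345)·e^(0.0519·12/12) = 376.9555 × 1.053270 = 397.0359
Value (long) = (F − K)·e^(−rT) = (397.0359 − 356.07) × 0.949424 = 38.8940
Short position value = −(long value) = -$38.89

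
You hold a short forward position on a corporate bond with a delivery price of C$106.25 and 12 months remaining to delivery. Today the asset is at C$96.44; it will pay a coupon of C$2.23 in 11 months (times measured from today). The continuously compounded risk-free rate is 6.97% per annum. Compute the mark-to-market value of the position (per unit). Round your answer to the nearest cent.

PV(remaining coupons) I = 2.23·e^(−0.0697·11/12) = 2.0920
Current forward F = (S − I)·e^(rT) = (96.44 − 2.0920)·e^(0.0697·12/12) = 94.3480 × 1.072186 = 101.1586
Value (long) = (F − K)·e^(−rT) = (101.1586 − 106.25) × 0.932674 = -4.7486
Short position value = −(long value) = C$4.75

C$4.75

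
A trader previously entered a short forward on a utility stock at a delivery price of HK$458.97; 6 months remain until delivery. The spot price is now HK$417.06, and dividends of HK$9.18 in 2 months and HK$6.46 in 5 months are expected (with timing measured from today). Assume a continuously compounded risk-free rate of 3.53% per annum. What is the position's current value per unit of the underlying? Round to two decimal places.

PV(remaining dividends) I = 9.18·e^(−0.0353·2/12) + 6.46·e^(−0.0353·5/12) = 15.4918
Current forward F = (S − I)·e^(rT) = (417.06 − 15.4918)·e^(0.0353·6/12) = 401.5682 × 1.017807 = 408.7189
Value (long) = (F − K)·e^(−rT) = (408.7189 − 458.97) × 0.982505 = -49.3720
Short position value = −(long value) = HK$49.37

HK$49.37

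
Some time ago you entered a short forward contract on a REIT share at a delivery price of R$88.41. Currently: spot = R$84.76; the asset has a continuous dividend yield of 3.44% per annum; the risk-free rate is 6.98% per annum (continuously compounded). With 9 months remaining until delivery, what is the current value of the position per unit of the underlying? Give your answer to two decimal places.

Current fair forward for the remaining 9 months: F = S·e^((r − q)·T), (r − q) = 0.0698 − 0.0344 = 0.0354
F = 84.76 · e^(0.0354 × 9/12) = 84.76 × 1.026906 = 87.0406
Value of long forward = (F − K)·e^(−rT) = (87.0406 − 88.41) · e^(−0.0698·9/12)
= -1.3694 × 0.948997 = -1.30
Short position value = −(long value) = R$1.30

R$1.30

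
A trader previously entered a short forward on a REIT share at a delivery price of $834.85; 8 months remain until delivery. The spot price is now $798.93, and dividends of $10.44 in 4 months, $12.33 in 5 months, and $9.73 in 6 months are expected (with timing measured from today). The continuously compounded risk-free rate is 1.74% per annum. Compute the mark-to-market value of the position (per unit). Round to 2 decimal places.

$58.56

PV(remaining dividends) I = 10.44·e^(−0.0174·4/12) + 12.33·e^(−0.0174·5/12) + 9.73·e^(−0.0174·6/12) = 32.2663
Current forward F = (S − I)·e^(rT) = (798.93 − 32.2663)·e^(0.0174·8/12) = 766.6637 × 1.011668 = 775.6091
Value (long) = (F − K)·e^(−rT) = (775.6091 − 834.85) × 0.988467 = -58.5577
Short position value = −(long value) = $58.56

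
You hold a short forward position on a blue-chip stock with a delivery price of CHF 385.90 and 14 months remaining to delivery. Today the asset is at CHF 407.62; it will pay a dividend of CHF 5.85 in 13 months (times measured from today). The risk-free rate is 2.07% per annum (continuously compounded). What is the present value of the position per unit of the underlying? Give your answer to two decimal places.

PV(remaining dividends) I = 5.85·e^(−0.0207·13/12) = 5.7203
Current forward F = (S − I)·e^(rT) = (407.62 − 5.7203)·e^(0.0207·14/12) = 401.8997 × 1.024444 = 411.7237
Value (long) = (F − K)·e^(−rT) = (411.7237 − 385.90) × 0.976139 = 25.2075
Short position value = −(long value) = -CHF 25.21

-CHF 25.21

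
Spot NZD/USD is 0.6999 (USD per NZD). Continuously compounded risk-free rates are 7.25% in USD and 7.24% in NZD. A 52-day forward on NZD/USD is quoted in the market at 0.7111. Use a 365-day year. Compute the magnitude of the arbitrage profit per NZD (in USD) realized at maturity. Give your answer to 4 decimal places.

Fair forward: F* = S·e^(carry·T), with carry = (r_USD − r_NZD) = 0.0725 − 0.0724 = 0.0001
F* = 0.6999 · e^(0.0001 × 52/365) = 0.6999 · e^0.000014 = 0.6999 × 1.000014 = 0.6999
Market 0.7111 > fair 0.6999: forward overpriced → cash-and-carry (buy spot, short the forward).
At maturity, profit = |F_mkt − F*| = |0.7111 − 0.6999| = 0.0112 per NZD (in USD)

0.0112 per NZD (in USD)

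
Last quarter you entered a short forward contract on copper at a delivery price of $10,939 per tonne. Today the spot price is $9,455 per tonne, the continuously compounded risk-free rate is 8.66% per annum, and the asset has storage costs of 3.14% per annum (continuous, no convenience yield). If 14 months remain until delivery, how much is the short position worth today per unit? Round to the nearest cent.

$80.00 per tonne

Current fair forward for the remaining 14 months: F = S·e^((r + u)·T), (r + u) = 0.0866 + 0.0314 = 0.1180
F = 9455 · e^(0.1180 × 14/12) = 9455 × 1.14759296 = 10850.4914
Value of long forward = (F − K)·e^(−rT) = (10850.4914 − 10939) · e^(−0.0866·14/12)
= -88.5086 × 0.90390290 = -80.00
Short position value = −(long value) = $80.00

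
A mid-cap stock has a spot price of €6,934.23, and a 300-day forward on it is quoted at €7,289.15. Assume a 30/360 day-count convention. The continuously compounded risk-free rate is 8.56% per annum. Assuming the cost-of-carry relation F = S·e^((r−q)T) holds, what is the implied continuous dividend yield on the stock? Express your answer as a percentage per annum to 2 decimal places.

From F = S·e^((r−q)T): (r − q) = ln(F/S)/T
ln(7289.15/6934.23) = ln(1.051184) = 0.049917
(r − q) = 0.049917 / (300/360) = 0.059900
q = r − ln(F/S)/T = 0.0856 − 0.059900 = 0.025700
q = 2.57%

2.57%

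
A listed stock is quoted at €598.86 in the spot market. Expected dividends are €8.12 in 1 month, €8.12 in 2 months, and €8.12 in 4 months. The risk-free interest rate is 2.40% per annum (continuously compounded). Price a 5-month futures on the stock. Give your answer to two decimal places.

€580.39

PV(dividends) I = 8.12·e^(−0.0240·1/12) + 8.12·e^(−0.0240·2/12) + 8.12·e^(−0.0240·4/12)
I = 8.1038 + 8.0876 + 8.0553 = 24.2467
F = (S − I)·e^(rT) = (598.86 − 24.2467) · e^(0.0240·5/12)
= 574.6133 · e^0.010000 = 574.6133 × 1.010050 = €580.39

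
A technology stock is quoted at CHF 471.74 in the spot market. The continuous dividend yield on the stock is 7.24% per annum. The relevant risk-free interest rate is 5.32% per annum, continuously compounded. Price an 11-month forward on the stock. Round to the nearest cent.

F = S·e^((r − q)T) = 471.74 · e^((0.0532 − 0.0724) × 11/12)
= 471.74 · e^-0.017600 = 471.74 × 0.982554
F = CHF 463.51

CHF 463.51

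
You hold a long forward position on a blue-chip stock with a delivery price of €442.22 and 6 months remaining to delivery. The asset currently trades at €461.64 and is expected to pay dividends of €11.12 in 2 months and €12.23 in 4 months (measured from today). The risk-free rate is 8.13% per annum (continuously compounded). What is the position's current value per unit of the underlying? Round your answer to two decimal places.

€14.16

PV(remaining dividends) I = 11.12·e^(−0.0813·2/12) + 12.23·e^(−0.0813·4/12) = 22.8734
Current forward F = (S − I)·e^(rT) = (461.64 − 22.8734)·e^(0.0813·6/12) = 438.7666 × 1.041488 = 456.9701
Value (long) = (F − K)·e^(−rT) = (456.9701 − 442.22) × 0.960165 = 14.1625
Value = €14.16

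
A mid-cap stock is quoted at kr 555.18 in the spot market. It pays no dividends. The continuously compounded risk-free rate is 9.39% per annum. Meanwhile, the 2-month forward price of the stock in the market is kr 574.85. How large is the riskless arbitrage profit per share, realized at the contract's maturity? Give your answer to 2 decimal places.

Fair forward: F* = S·e^(carry·T), with carry = r = 0.0939
F* = 555.18 · e^(0.0939 × 2/12) = 555.18 · e^0.015650 = 555.18 × 1.015773 = kr 563.9369
Market kr 574.85 > fair kr 563.9369: forward overpriced → cash-and-carry (buy spot, short the forward).
At maturity, profit = |F_mkt − F*| = |574.85 − 563.9369| = kr 10.91 per share

kr 10.91 per share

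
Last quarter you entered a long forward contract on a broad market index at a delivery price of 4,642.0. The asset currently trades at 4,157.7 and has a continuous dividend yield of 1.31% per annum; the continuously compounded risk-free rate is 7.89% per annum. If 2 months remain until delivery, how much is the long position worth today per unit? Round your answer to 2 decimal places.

Current fair forward for the remaining 2 months: F = S·e^((r − q)·T), (r − q) = 0.0789 − 0.0131 = 0.0658
F = 4157.7 · e^(0.0658 × 2/12) = 4157.7 × 1.01102702 = 4203.5470
Value of long forward = (F − K)·e^(−rT) = (4203.5470 − 4642.0) · e^(−0.0789·2/12)
= -438.4530 × 0.98693608 = -432.73

-432.73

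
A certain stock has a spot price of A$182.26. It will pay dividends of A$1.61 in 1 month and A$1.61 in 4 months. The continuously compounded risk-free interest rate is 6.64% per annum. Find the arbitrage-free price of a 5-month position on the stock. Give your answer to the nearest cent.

PV(dividends) I = 1.61·e^(−0.0664·1/12) + 1.61·e^(−0.0664·4/12)
I = 1.6011 + 1.5748 = 3.1759
F = (S − I)·e^(rT) = (182.26 − 3.1759) · e^(0.0664·5/12)
= 179.0841 · e^0.027667 = 179.0841 × 1.028053 = A$184.11

A$184.11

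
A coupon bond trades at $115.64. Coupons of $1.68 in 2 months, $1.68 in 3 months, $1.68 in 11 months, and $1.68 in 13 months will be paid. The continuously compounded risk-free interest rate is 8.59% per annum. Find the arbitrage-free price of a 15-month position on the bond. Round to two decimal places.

$121.64

PV(coupons) I = 1.68·e^(−0.0859·2/12) + 1.68·e^(−0.0859·3/12) + 1.68·e^(−0.0859·11/12) + 1.68·e^(−0.0859·13/12)
I = 1.6561 + 1.6443 + 1.5528 + 1.5307 = 6.3839
F = (S − I)·e^(rT) = (115.64 − 6.3839) · e^(0.0859·15/12)
= 109.2561 · e^0.107375 = 109.2561 × 1.113352 = $121.64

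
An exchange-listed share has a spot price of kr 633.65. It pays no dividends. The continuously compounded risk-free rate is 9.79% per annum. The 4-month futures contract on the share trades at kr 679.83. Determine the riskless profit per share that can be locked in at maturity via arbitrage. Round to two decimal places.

Fair futures: F* = S·e^(carry·T), with carry = r = 0.0979
F* = 633.65 · e^(0.0979 × 4/12) = 633.65 · e^0.032633 = 633.65 × 1.033171 = kr 654.6688
Market kr 679.83 > fair kr 654.6688: forward overpriced → cash-and-carry (buy spot, short the forward).
At maturity, profit = |F_mkt − F*| = |679.83 − 654.6688| = kr 25.16 per share

kr 25.16 per share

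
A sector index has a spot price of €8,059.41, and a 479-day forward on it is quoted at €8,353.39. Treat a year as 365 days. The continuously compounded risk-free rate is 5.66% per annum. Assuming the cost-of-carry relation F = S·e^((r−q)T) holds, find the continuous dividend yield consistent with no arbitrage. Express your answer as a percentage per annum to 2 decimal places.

2.93%

From F = S·e^((r−q)T): (r − q) = ln(F/S)/T
ln(8353.39/8059.41) = ln(1.036477) = 0.035827
(r − q) = 0.035827 / (479/365) = 0.027300
q = r − ln(F/S)/T = 0.0566 − 0.027300 = 0.029300
q = 2.93%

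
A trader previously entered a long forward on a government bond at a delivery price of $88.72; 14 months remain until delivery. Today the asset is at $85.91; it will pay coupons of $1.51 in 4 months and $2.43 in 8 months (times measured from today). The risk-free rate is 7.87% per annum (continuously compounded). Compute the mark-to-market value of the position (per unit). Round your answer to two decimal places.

PV(remaining coupons) I = 1.51·e^(−0.0787·4/12) + 2.43·e^(−0.0787·8/12) = 3.7767
Current forward F = (S − I)·e^(rT) = (85.91 − 3.7767)·e^(0.0787·14/12) = 82.1333 × 1.096164 = 90.0316
Value (long) = (F − K)·e^(−rT) = (90.0316 − 88.72) × 0.912272 = 1.1965
Value = $1.20

$1.20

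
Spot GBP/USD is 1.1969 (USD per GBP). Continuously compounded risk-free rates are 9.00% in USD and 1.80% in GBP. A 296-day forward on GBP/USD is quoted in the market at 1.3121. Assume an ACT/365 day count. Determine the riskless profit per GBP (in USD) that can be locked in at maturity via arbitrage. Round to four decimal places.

0.0432 per GBP (in USD)

Fair forward: F* = S·e^(carry·T), with carry = (r_USD − r_GBP) = 0.0900 − 0.0180 = 0.0720
F* = 1.1969 · e^(0.0720 × 296/365) = 1.1969 · e^0.058389 = 1.1969 × 1.060127 = 1.2689
Market 1.3121 > fair 1.2689: forward overpriced → cash-and-carry (buy spot, short the forward).
At maturity, profit = |F_mkt − F*| = |1.3121 − 1.2689| = 0.0432 per GBP (in USD)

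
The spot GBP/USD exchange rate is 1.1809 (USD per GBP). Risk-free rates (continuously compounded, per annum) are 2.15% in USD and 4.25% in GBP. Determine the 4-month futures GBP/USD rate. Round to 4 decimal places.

1.1727

F = S·e^((r_USD − r_GBP)T) = 1.1809 · e^((0.0215 − 0.0425) × 4/12)
= 1.1809 · e^-0.007000 = 1.1809 × 0.993024
F = 1.1727 USD per GBP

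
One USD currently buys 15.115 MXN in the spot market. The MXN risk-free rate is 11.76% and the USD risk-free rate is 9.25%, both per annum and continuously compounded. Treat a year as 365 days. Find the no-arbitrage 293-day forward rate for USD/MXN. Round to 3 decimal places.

15.423

F = S·e^((r_MXN − r_USD)T) = 15.115 · e^((0.1176 − 0.0925) × 293/365)
= 15.115 · e^0.020149 = 15.115 × 1.020353
F = 15.423 MXN per USD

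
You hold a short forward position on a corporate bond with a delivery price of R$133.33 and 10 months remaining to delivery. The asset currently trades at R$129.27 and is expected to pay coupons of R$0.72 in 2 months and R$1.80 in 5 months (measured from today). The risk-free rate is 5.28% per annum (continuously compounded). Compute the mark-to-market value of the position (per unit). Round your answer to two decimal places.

PV(remaining coupons) I = 0.72·e^(−0.0528·2/12) + 1.80·e^(−0.0528·5/12) = 2.4745
Current forward F = (S − I)·e^(rT) = (129.27 − 2.4745)·e^(0.0528·10/12) = 126.7955 × 1.044982 = 132.4990
Value (long) = (F − K)·e^(−rT) = (132.4990 − 133.33) × 0.956954 = -0.7952
Short position value = −(long value) = R$0.80

R$0.80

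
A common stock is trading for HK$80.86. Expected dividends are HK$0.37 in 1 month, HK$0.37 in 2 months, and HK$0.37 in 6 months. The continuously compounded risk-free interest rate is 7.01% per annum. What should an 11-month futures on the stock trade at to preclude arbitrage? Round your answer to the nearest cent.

HK$85.06

PV(dividends) I = 0.37·e^(−0.0701·1/12) + 0.37·e^(−0.0701·2/12) + 0.37·e^(−0.0701·6/12)
I = 0.3678 + 0.3657 + 0.3573 = 1.0908
F = (S − I)·e^(rT) = (80.86 − 1.0908) · e^(0.0701·11/12)
= 79.7692 · e^0.064258 = 79.7692 × 1.066367 = HK$85.06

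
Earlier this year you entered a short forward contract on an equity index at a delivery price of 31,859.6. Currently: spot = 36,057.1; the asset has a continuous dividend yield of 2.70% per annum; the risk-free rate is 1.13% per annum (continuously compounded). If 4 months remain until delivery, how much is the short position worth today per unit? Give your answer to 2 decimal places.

-3994.22

Current fair forward for the remaining 4 months: F = S·e^((r − q)·T), (r − q) = 0.0113 − 0.0270 = -0.0157
F = 36057.1 · e^(-0.0157 × 4/12) = 36057.1 × 0.99478034 = 35868.8942
Value of long forward = (F − K)·e^(−rT) = (35868.8942 − 31859.6) · e^(−0.0113·4/12)
= 4009.2942 × 0.99624042 = 3994.22
Short position value = −(long value) = -3994.22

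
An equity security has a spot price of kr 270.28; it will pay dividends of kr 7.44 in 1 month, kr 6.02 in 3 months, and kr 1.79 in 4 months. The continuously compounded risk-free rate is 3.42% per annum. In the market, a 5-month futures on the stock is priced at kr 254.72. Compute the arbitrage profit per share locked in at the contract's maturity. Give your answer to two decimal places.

PV(dividends) I = 7.44·e^(−0.0342·1/12) + 6.02·e^(−0.0342·3/12) + 1.79·e^(−0.0342·4/12) = 15.1573
Fair futures F* = (S − I)·e^(rT) = (270.28 − 15.1573)·e^0.014250 = 255.1227 × 1.014352 = 258.7842
Market kr 254.72 < fair 258.7842: forward underpriced → reverse cash-and-carry (short the stock, invest proceeds at r, pay the dividends, go long the forward).
Profit at T = |F_mkt − F*| = |254.72 − 258.7842| = kr 4.06 per share

kr 4.06 per share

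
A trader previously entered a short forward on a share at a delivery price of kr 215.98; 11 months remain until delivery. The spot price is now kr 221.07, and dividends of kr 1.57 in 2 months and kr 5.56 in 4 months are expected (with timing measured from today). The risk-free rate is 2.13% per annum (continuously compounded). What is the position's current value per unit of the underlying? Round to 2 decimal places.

PV(remaining dividends) I = 1.57·e^(−0.0213·2/12) + 5.56·e^(−0.0213·4/12) = 7.0851
Current forward F = (S − I)·e^(rT) = (221.07 − 7.0851)·e^(0.0213·11/12) = 213.9849 × 1.019717 = 218.2040
Value (long) = (F − K)·e^(−rT) = (218.2040 − 215.98) × 0.980664 = 2.1810
Short position value = −(long value) = -kr 2.18

-kr 2.18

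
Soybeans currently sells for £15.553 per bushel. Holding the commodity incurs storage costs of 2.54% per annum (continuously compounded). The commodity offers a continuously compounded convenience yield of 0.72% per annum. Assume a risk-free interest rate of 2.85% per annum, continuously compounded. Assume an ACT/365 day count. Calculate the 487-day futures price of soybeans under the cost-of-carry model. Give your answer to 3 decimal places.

Net carry = r + u − y = 0.0285 + 0.0254 − 0.0072 = 0.0467
F = S·e^((r+u−y)T) = 15.553 · e^(0.0467 × 487/365) = 15.553 · e^0.062309
= 15.553 × 1.064291 = £16.553 per bushel

£16.553 per bushel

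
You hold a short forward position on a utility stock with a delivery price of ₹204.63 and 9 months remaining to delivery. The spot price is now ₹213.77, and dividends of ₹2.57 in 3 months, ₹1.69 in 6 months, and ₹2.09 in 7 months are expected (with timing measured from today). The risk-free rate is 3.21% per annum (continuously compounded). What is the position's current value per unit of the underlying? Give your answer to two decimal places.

-₹7.74

PV(remaining dividends) I = 2.57·e^(−0.0321·3/12) + 1.69·e^(−0.0321·6/12) + 2.09·e^(−0.0321·7/12) = 6.2638
Current forward F = (S − I)·e^(rT) = (213.77 − 6.2638)·e^(0.0321·9/12) = 207.5062 × 1.024367 = 212.5625
Value (long) = (F − K)·e^(−rT) = (212.5625 − 204.63) × 0.976212 = 7.7438
Short position value = −(long value) = -₹7.74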